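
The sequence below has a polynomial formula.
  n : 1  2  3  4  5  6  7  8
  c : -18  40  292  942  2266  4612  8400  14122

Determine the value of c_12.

68710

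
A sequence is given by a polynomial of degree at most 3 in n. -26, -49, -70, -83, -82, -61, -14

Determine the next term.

-23, -21, -13, 1, 21, 47
2, 8, 14, 20, 26
6, 6, 6, 6
Third differences constant at 6.
26 + 6 = 32;  47 + 32 = 79;  -14 + 79 = 65

65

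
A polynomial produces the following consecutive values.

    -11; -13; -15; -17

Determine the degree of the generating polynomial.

1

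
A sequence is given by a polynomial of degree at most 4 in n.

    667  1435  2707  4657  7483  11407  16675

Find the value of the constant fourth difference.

D1: 768, 1272, 1950, 2826, 3924, 5268
D2: 504, 678, 876, 1098, 1344
D3: 174, 198, 222, 246
D4: 24, 24, 24

24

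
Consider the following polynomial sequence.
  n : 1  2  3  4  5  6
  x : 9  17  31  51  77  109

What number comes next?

147

D1: 8 , 14 , 20 , 26 , 32
D2: 6 , 6 , 6 , 6
The second differences are constant (6).
32 + 6 = 38;  109 + 38 = 147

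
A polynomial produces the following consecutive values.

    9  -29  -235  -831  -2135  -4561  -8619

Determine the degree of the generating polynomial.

4

First differences: -38, -206, -596, -1304, -2426, -4058
Second differences: -168, -390, -708, -1122, -1632
Third differences: -222, -318, -414, -510
Fourth differences: -96, -96, -96
The fourth differences are constant, so the polynomial has degree 4.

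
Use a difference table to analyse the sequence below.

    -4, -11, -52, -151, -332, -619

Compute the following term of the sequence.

-1036

Δ: -7 , -41 , -99 , -181 , -287
Δ²: -34 , -58 , -82 , -106
Δ³: -24 , -24 , -24
Third differences constant at -24.
-106 − 24 = -130;  -287 − 130 = -417;  -619 − 417 = -1036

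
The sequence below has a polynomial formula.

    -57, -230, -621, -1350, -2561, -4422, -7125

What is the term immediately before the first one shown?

D1: -173, -391, -729, -1211, -1861, -2703
D2: -218, -338, -482, -650, -842
D3: -120, -144, -168, -192
D4: -24, -24, -24
The fourth differences are constant at -24.
Work back: -120 + 24 = -96;  -218 + 96 = -122;  -173 + 122 = -51;  -57 + 51 = -6

-6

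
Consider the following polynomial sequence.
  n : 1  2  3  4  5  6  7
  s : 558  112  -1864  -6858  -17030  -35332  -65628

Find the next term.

D1: -446 , -1976 , -4994 , -10172 , -18302 , -30296
D2: -1530 , -3018 , -5178 , -8130 , -11994
D3: -1488 , -2160 , -2952 , -3864
D4: -672 , -792 , -912
D5: -120 , -120
Fifth differences constant at -120.
-912 − 120 = -1032;  -3864 − 1032 = -4896;  -11994 − 4896 = -16890;  -30296 − 16890 = -47186;  -65628 − 47186 = -112814

-112814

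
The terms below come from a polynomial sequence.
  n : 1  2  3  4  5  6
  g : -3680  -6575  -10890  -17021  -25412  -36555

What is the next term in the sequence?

-50990

Δ: -2895, -4315, -6131, -8391, -11143
Δ²: -1420, -1816, -2260, -2752
Δ³: -396, -444, -492
Δ⁴: -48, -48
Constant fourth difference = -48, so extend:
-492 − 48 = -540;  -2752 − 540 = -3292;  -11143 − 3292 = -14435;  -36555 − 14435 = -50990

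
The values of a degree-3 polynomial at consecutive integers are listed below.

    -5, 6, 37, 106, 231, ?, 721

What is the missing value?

430

Using the first 5 terms:
First differences: 11  31  69  125
Second differences: 20  38  56
Third differences: 18  18
Constant third difference = 18.
Extend forward: 56 + 18 = 74;  125 + 74 = 199;  231 + 199 = 430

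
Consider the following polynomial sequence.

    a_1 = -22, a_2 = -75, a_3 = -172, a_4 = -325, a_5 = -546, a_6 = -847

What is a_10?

-3091

Δ: -53, -97, -153, -221, -301
Δ²: -44, -56, -68, -80
Δ³: -12, -12, -12
The third differences are constant (-12).
-80 − 12 = -92;  -301 − 92 = -393;  -847 − 393 = -1240
-92 − 12 = -104;  -393 − 104 = -497;  -1240 − 497 = -1737
-104 − 12 = -116;  -497 − 116 = -613;  -1737 − 613 = -2350
-116 − 12 = -128;  -613 − 128 = -741;  -2350 − 741 = -3091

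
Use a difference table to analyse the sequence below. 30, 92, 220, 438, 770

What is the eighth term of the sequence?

62  128  218  332
66  90  114
24  24
The third differences are constant (24).
114 + 24 = 138;  332 + 138 = 470;  770 + 470 = 1240
138 + 24 = 162;  470 + 162 = 632;  1240 + 632 = 1872
162 + 24 = 186;  632 + 186 = 818;  1872 + 818 = 2690

2690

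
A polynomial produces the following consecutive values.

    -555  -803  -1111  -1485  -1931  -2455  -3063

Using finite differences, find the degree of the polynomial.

-248, -308, -374, -446, -524, -608
-60, -66, -72, -78, -84
-6, -6, -6, -6
The third differences are constant, so the polynomial has degree 3.

3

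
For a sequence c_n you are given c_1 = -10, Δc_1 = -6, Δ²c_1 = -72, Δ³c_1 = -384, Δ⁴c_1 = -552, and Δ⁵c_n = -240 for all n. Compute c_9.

Build the table forward from the leading diagonal:
D5: -240  -240  -240  -240  -240  -240  -240  -240  -240
D4: -552  -792  -1032  -1272  -1512  -1752  -1992  -2232  -2472
D3: -384  -936  -1728  -2760  -4032  -5544  -7296  -9288  -11520
D2: -72  -456  -1392  -3120  -5880  -9912  -15456  -22752  -32040
D1: -6  -78  -534  -1926  -5046  -10926  -20838  -36294  -59046
c: -10  -16  -94  -628  -2554  -7600  -18526  -39364  -75658

-75658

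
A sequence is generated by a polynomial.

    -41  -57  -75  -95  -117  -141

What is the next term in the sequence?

-16  -18  -20  -22  -24
-2  -2  -2  -2
Constant second difference = -2, so extend:
-24 − 2 = -26;  -141 − 26 = -167

-167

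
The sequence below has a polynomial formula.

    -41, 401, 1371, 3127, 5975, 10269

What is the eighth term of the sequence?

24851

D1: 442, 970, 1756, 2848, 4294
D2: 528, 786, 1092, 1446
D3: 258, 306, 354
D4: 48, 48
Constant fourth difference = 48, so extend:
354 + 48 = 402;  1446 + 402 = 1848;  4294 + 1848 = 6142;  10269 + 6142 = 16411
402 + 48 = 450;  1848 + 450 = 2298;  6142 + 2298 = 8440;  16411 + 8440 = 24851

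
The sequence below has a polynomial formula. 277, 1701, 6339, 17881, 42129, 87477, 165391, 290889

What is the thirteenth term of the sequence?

2466889

D1: 1424, 4638, 11542, 24248, 45348, 77914, 125498
D2: 3214, 6904, 12706, 21100, 32566, 47584
D3: 3690, 5802, 8394, 11466, 15018
D4: 2112, 2592, 3072, 3552
D5: 480, 480, 480
The fifth differences are constant (480).
3552 + 480 = 4032;  15018 + 4032 = 19050;  47584 + 19050 = 66634;  125498 + 66634 = 192132;  290889 + 192132 = 483021
4032 + 480 = 4512;  19050 + 4512 = 23562;  66634 + 23562 = 90196;  192132 + 90196 = 282328;  483021 + 282328 = 765349
4512 + 480 = 4992;  23562 + 4992 = 28554;  90196 + 28554 = 118750;  282328 + 118750 = 401078;  765349 + 401078 = 1166427
4992 + 480 = 5472;  28554 + 5472 = 34026;  118750 + 34026 = 152776;  401078 + 152776 = 553854;  1166427 + 553854 = 1720281
5472 + 480 = 5952;  34026 + 5952 = 39978;  152776 + 39978 = 192754;  553854 + 192754 = 746608;  1720281 + 746608 = 2466889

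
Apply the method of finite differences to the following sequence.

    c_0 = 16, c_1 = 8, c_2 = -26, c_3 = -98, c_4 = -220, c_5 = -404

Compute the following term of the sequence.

-662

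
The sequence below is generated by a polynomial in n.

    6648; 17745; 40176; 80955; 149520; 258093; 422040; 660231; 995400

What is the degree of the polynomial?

D1: 11097, 22431, 40779, 68565, 108573, 163947, 238191, 335169
D2: 11334, 18348, 27786, 40008, 55374, 74244, 96978
D3: 7014, 9438, 12222, 15366, 18870, 22734
D4: 2424, 2784, 3144, 3504, 3864
D5: 360, 360, 360, 360
The fifth differences are constant, so the polynomial has degree 5.

5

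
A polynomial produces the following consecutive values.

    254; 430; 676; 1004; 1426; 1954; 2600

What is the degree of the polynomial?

D1: 176, 246, 328, 422, 528, 646
D2: 70, 82, 94, 106, 118
D3: 12, 12, 12, 12
The third differences are constant, so the polynomial has degree 3.

3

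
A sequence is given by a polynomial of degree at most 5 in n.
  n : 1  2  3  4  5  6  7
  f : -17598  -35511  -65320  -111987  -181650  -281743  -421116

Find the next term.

-17913 , -29809 , -46667 , -69663 , -100093 , -139373
-11896 , -16858 , -22996 , -30430 , -39280
-4962 , -6138 , -7434 , -8850
-1176 , -1296 , -1416
-120 , -120
Fifth differences constant at -120.
-1416 − 120 = -1536;  -8850 − 1536 = -10386;  -39280 − 10386 = -49666;  -139373 − 49666 = -189039;  -421116 − 189039 = -610155

-610155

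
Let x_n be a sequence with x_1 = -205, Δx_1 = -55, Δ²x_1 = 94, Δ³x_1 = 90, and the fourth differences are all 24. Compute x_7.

3035

Build the table forward from the leading diagonal:
D4: 24, 24, 24, 24, 24, 24, 24
D3: 90, 114, 138, 162, 186, 210, 234
D2: 94, 184, 298, 436, 598, 784, 994
D1: -55, 39, 223, 521, 957, 1555, 2339
x: -205, -260, -221, 2, 523, 1480, 3035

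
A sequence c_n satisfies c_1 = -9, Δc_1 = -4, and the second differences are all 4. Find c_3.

Build the table forward from the leading diagonal:
Δ²: 4  4  4
Δ: -4  0  4
c: -9  -13  -13

-13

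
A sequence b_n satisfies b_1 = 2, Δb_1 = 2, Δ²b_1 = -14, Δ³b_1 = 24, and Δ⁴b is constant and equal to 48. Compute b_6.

352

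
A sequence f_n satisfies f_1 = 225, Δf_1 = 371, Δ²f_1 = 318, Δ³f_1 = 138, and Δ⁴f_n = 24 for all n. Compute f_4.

2430

Build the table forward from the leading diagonal:
D4: 24  24  24  24
D3: 138  162  186  210
D2: 318  456  618  804
D1: 371  689  1145  1763
f: 225  596  1285  2430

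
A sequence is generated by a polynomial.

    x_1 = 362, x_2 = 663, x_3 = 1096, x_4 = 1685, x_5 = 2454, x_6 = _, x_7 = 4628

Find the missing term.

3427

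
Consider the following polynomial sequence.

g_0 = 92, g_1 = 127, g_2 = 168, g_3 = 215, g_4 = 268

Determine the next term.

327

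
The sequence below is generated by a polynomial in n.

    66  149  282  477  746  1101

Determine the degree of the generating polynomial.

3

First differences: 83, 133, 195, 269, 355
Second differences: 50, 62, 74, 86
Third differences: 12, 12, 12
The third differences are constant, so the polynomial has degree 3.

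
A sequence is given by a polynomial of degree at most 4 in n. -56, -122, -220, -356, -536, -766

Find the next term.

First differences: -66 , -98 , -136 , -180 , -230
Second differences: -32 , -38 , -44 , -50
Third differences: -6 , -6 , -6
Third differences constant at -6.
-50 − 6 = -56;  -230 − 56 = -286;  -766 − 286 = -1052

-1052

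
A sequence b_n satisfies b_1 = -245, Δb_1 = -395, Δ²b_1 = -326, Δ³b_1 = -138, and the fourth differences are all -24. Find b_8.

-15526

Build the table forward from the leading diagonal:
D4: -24, -24, -24, -24, -24, -24, -24, -24
D3: -138, -162, -186, -210, -234, -258, -282, -306
D2: -326, -464, -626, -812, -1022, -1256, -1514, -1796
D1: -395, -721, -1185, -1811, -2623, -3645, -4901, -6415
b: -245, -640, -1361, -2546, -4357, -6980, -10625, -15526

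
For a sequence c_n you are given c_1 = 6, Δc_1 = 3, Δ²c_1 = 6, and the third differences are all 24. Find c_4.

57

Build the table forward from the leading diagonal:
D3: 24, 24, 24, 24
D2: 6, 30, 54, 78
D1: 3, 9, 39, 93
c: 6, 9, 18, 57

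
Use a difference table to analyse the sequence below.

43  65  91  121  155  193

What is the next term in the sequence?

Δ: 22  26  30  34  38
Δ²: 4  4  4  4
Constant second difference = 4, so extend:
38 + 4 = 42;  193 + 42 = 235

235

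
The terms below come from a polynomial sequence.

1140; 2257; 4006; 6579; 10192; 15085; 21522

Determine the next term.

First differences: 1117, 1749, 2573, 3613, 4893, 6437
Second differences: 632, 824, 1040, 1280, 1544
Third differences: 192, 216, 240, 264
Fourth differences: 24, 24, 24
The fourth differences are constant (24).
264 + 24 = 288;  1544 + 288 = 1832;  6437 + 1832 = 8269;  21522 + 8269 = 29791

29791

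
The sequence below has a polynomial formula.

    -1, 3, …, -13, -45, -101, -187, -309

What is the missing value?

Using the last 5 terms:
Δ: -32, -56, -86, -122
Δ²: -24, -30, -36
Δ³: -6, -6
Constant third difference = -6.
Extend backward: -24 + 6 = -18;  -32 + 18 = -14;  -13 + 14 = 1

1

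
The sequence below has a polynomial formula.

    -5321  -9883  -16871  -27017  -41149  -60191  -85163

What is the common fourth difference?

-96

First differences: -4562, -6988, -10146, -14132, -19042, -24972
Second differences: -2426, -3158, -3986, -4910, -5930
Third differences: -732, -828, -924, -1020
Fourth differences: -96, -96, -96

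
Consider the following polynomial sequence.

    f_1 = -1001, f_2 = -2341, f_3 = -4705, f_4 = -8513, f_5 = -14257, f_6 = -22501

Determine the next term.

D1: -1340 , -2364 , -3808 , -5744 , -8244
D2: -1024 , -1444 , -1936 , -2500
D3: -420 , -492 , -564
D4: -72 , -72
Fourth differences constant at -72.
-564 − 72 = -636;  -2500 − 636 = -3136;  -8244 − 3136 = -11380;  -22501 − 11380 = -33881

-33881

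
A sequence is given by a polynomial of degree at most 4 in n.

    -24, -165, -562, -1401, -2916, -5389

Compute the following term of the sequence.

Δ: -141 , -397 , -839 , -1515 , -2473
Δ²: -256 , -442 , -676 , -958
Δ³: -186 , -234 , -282
Δ⁴: -48 , -48
The fourth differences are constant (-48).
-282 − 48 = -330;  -958 − 330 = -1288;  -2473 − 1288 = -3761;  -5389 − 3761 = -9150

-9150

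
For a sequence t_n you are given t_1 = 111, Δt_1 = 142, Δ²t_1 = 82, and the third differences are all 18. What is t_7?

2553

Build the table forward from the leading diagonal:
Δ³: 18  18  18  18  18  18  18
Δ²: 82  100  118  136  154  172  190
Δ: 142  224  324  442  578  732  904
t: 111  253  477  801  1243  1821  2553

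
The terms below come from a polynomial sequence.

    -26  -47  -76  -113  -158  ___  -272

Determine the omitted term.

Using the first 5 terms:
D1: -21, -29, -37, -45
D2: -8, -8, -8
Constant second difference = -8.
Extend forward: -45 − 8 = -53;  -158 − 53 = -211

-211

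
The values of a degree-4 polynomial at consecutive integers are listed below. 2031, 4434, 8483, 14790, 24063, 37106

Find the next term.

First differences: 2403 , 4049 , 6307 , 9273 , 13043
Second differences: 1646 , 2258 , 2966 , 3770
Third differences: 612 , 708 , 804
Fourth differences: 96 , 96
The fourth differences are constant (96).
804 + 96 = 900;  3770 + 900 = 4670;  13043 + 4670 = 17713;  37106 + 17713 = 54819

54819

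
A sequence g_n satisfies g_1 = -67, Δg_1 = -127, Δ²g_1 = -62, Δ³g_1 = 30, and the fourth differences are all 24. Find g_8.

Build the table forward from the leading diagonal:
Δ⁴: 24  24  24  24  24  24  24  24
Δ³: 30  54  78  102  126  150  174  198
Δ²: -62  -32  22  100  202  328  478  652
Δ: -127  -189  -221  -199  -99  103  431  909
g: -67  -194  -383  -604  -803  -902  -799  -368

-368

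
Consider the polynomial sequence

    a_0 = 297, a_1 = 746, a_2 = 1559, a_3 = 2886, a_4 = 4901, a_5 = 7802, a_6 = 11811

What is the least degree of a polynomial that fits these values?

4

D1: 449, 813, 1327, 2015, 2901, 4009
D2: 364, 514, 688, 886, 1108
D3: 150, 174, 198, 222
D4: 24, 24, 24
The fourth differences are constant, so the polynomial has degree 4.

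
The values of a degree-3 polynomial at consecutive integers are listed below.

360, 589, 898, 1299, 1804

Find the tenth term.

229 , 309 , 401 , 505
80 , 92 , 104
12 , 12
Third differences constant at 12.
104 + 12 = 116;  505 + 116 = 621;  1804 + 621 = 2425
116 + 12 = 128;  621 + 128 = 749;  2425 + 749 = 3174
128 + 12 = 140;  749 + 140 = 889;  3174 + 889 = 4063
140 + 12 = 152;  889 + 152 = 1041;  4063 + 1041 = 5104
152 + 12 = 164;  1041 + 164 = 1205;  5104 + 1205 = 6309

6309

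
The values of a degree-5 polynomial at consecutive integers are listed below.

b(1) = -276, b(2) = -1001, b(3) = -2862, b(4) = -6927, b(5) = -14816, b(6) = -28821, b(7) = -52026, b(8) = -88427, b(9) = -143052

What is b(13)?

Δ: -725, -1861, -4065, -7889, -14005, -23205, -36401, -54625
Δ²: -1136, -2204, -3824, -6116, -9200, -13196, -18224
Δ³: -1068, -1620, -2292, -3084, -3996, -5028
Δ⁴: -552, -672, -792, -912, -1032
Δ⁵: -120, -120, -120, -120
Fifth differences constant at -120.
-1032 − 120 = -1152;  -5028 − 1152 = -6180;  -18224 − 6180 = -24404;  -54625 − 24404 = -79029;  -143052 − 79029 = -222081
-1152 − 120 = -1272;  -6180 − 1272 = -7452;  -24404 − 7452 = -31856;  -79029 − 31856 = -110885;  -222081 − 110885 = -332966
-1272 − 120 = -1392;  -7452 − 1392 = -8844;  -31856 − 8844 = -40700;  -110885 − 40700 = -151585;  -332966 − 151585 = -484551
-1392 − 120 = -1512;  -8844 − 1512 = -10356;  -40700 − 10356 = -51056;  -151585 − 51056 = -202641;  -484551 − 202641 = -687192

-687192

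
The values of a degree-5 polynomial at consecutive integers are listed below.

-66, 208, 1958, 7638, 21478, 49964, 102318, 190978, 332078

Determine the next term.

First differences: 274  1750  5680  13840  28486  52354  88660  141100
Second differences: 1476  3930  8160  14646  23868  36306  52440
Third differences: 2454  4230  6486  9222  12438  16134
Fourth differences: 1776  2256  2736  3216  3696
Fifth differences: 480  480  480  480
Fifth differences constant at 480.
3696 + 480 = 4176;  16134 + 4176 = 20310;  52440 + 20310 = 72750;  141100 + 72750 = 213850;  332078 + 213850 = 545928

545928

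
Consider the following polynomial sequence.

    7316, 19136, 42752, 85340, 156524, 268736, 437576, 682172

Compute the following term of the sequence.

Δ: 11820  23616  42588  71184  112212  168840  244596
Δ²: 11796  18972  28596  41028  56628  75756
Δ³: 7176  9624  12432  15600  19128
Δ⁴: 2448  2808  3168  3528
Δ⁵: 360  360  360
Fifth differences constant at 360.
3528 + 360 = 3888;  19128 + 3888 = 23016;  75756 + 23016 = 98772;  244596 + 98772 = 343368;  682172 + 343368 = 1025540

1025540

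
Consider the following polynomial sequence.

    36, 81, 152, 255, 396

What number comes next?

First differences: 45, 71, 103, 141
Second differences: 26, 32, 38
Third differences: 6, 6
Third differences constant at 6.
38 + 6 = 44;  141 + 44 = 185;  396 + 185 = 581

581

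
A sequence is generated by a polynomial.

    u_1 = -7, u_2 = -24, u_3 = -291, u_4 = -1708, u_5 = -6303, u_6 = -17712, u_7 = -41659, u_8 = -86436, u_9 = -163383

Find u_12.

-756444

Δ: -17, -267, -1417, -4595, -11409, -23947, -44777, -76947
Δ²: -250, -1150, -3178, -6814, -12538, -20830, -32170
Δ³: -900, -2028, -3636, -5724, -8292, -11340
Δ⁴: -1128, -1608, -2088, -2568, -3048
Δ⁵: -480, -480, -480, -480
Constant fifth difference = -480, so extend:
-3048 − 480 = -3528;  -11340 − 3528 = -14868;  -32170 − 14868 = -47038;  -76947 − 47038 = -123985;  -163383 − 123985 = -287368
-3528 − 480 = -4008;  -14868 − 4008 = -18876;  -47038 − 18876 = -65914;  -123985 − 65914 = -189899;  -287368 − 189899 = -477267
-4008 − 480 = -4488;  -18876 − 4488 = -23364;  -65914 − 23364 = -89278;  -189899 − 89278 = -279177;  -477267 − 279177 = -756444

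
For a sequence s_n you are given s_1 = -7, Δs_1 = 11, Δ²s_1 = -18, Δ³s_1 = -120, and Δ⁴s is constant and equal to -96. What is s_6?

-1812

Build the table forward from the leading diagonal:
Fourth differences: -96, -96, -96, -96, -96, -96
Third differences: -120, -216, -312, -408, -504, -600
Second differences: -18, -138, -354, -666, -1074, -1578
First differences: 11, -7, -145, -499, -1165, -2239
s: -7, 4, -3, -148, -647, -1812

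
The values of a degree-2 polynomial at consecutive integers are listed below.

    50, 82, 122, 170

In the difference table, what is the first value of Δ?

32

Δ: 32, 40, 48
Δ²: 8, 8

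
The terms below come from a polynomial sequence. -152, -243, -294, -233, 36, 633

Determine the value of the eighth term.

Δ: -91  -51  61  269  597
Δ²: 40  112  208  328
Δ³: 72  96  120
Δ⁴: 24  24
Fourth differences constant at 24.
120 + 24 = 144;  328 + 144 = 472;  597 + 472 = 1069;  633 + 1069 = 1702
144 + 24 = 168;  472 + 168 = 640;  1069 + 640 = 1709;  1702 + 1709 = 3411

3411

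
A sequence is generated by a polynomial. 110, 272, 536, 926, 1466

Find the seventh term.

D1: 162 , 264 , 390 , 540
D2: 102 , 126 , 150
D3: 24 , 24
Third differences constant at 24.
150 + 24 = 174;  540 + 174 = 714;  1466 + 714 = 2180
174 + 24 = 198;  714 + 198 = 912;  2180 + 912 = 3092

3092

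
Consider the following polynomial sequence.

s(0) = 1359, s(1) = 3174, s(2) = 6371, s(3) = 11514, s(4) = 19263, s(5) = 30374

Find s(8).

92879

Δ: 1815 , 3197 , 5143 , 7749 , 11111
Δ²: 1382 , 1946 , 2606 , 3362
Δ³: 564 , 660 , 756
Δ⁴: 96 , 96
Fourth differences constant at 96.
756 + 96 = 852;  3362 + 852 = 4214;  11111 + 4214 = 15325;  30374 + 15325 = 45699
852 + 96 = 948;  4214 + 948 = 5162;  15325 + 5162 = 20487;  45699 + 20487 = 66186
948 + 96 = 1044;  5162 + 1044 = 6206;  20487 + 6206 = 26693;  66186 + 26693 = 92879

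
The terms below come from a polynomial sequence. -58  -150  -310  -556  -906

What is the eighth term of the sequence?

-92 , -160 , -246 , -350
-68 , -86 , -104
-18 , -18
The third differences are constant (-18).
-104 − 18 = -122;  -350 − 122 = -472;  -906 − 472 = -1378
-122 − 18 = -140;  -472 − 140 = -612;  -1378 − 612 = -1990
-140 − 18 = -158;  -612 − 158 = -770;  -1990 − 770 = -2760

-2760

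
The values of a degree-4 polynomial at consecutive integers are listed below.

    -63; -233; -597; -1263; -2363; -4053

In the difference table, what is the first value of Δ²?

First differences: -170, -364, -666, -1100, -1690
Second differences: -194, -302, -434, -590
Third differences: -108, -132, -156
Fourth differences: -24, -24

-194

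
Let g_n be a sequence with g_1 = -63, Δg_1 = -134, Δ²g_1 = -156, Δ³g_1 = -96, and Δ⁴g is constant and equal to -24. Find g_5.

Build the table forward from the leading diagonal:
D4: -24  -24  -24  -24  -24
D3: -96  -120  -144  -168  -192
D2: -156  -252  -372  -516  -684
D1: -134  -290  -542  -914  -1430
g: -63  -197  -487  -1029  -1943

-1943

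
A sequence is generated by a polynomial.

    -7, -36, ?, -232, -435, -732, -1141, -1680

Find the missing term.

-105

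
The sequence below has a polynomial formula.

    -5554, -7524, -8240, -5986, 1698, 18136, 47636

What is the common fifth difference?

Δ: -1970, -716, 2254, 7684, 16438, 29500
Δ²: 1254, 2970, 5430, 8754, 13062
Δ³: 1716, 2460, 3324, 4308
Δ⁴: 744, 864, 984
Δ⁵: 120, 120

120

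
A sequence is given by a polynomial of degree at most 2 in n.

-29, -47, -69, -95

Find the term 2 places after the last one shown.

-159

First differences: -18, -22, -26
Second differences: -4, -4
The second differences are constant (-4).
-26 − 4 = -30;  -95 − 30 = -125
-30 − 4 = -34;  -125 − 34 = -159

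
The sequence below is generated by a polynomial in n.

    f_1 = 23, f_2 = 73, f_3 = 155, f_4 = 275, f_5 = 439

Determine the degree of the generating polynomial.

3

First differences: 50, 82, 120, 164
Second differences: 32, 38, 44
Third differences: 6, 6
The third differences are constant, so the polynomial has degree 3.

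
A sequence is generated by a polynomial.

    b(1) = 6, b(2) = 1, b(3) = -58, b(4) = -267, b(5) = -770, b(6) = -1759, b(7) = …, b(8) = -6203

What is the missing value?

Using the first 6 terms:
Δ: -5  -59  -209  -503  -989
Δ²: -54  -150  -294  -486
Δ³: -96  -144  -192
Δ⁴: -48  -48
Constant fourth difference = -48.
Extend forward: -192 − 48 = -240;  -486 − 240 = -726;  -989 − 726 = -1715;  -1759 − 1715 = -3474

-3474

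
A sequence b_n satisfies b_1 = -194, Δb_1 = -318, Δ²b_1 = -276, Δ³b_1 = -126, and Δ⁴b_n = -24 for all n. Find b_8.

Build the table forward from the leading diagonal:
Δ⁴: -24  -24  -24  -24  -24  -24  -24  -24
Δ³: -126  -150  -174  -198  -222  -246  -270  -294
Δ²: -276  -402  -552  -726  -924  -1146  -1392  -1662
Δ: -318  -594  -996  -1548  -2274  -3198  -4344  -5736
b: -194  -512  -1106  -2102  -3650  -5924  -9122  -13466

-13466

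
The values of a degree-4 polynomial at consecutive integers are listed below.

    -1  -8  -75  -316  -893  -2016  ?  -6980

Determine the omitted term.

-3943

Using the first 6 terms:
Δ: -7, -67, -241, -577, -1123
Δ²: -60, -174, -336, -546
Δ³: -114, -162, -210
Δ⁴: -48, -48
Constant fourth difference = -48.
Extend forward: -210 − 48 = -258;  -546 − 258 = -804;  -1123 − 804 = -1927;  -2016 − 1927 = -3943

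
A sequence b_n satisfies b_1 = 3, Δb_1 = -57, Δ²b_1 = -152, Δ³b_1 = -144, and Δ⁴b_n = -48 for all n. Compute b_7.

-6219

Build the table forward from the leading diagonal:
Δ⁴: -48  -48  -48  -48  -48  -48  -48
Δ³: -144  -192  -240  -288  -336  -384  -432
Δ²: -152  -296  -488  -728  -1016  -1352  -1736
Δ: -57  -209  -505  -993  -1721  -2737  -4089
b: 3  -54  -263  -768  -1761  -3482  -6219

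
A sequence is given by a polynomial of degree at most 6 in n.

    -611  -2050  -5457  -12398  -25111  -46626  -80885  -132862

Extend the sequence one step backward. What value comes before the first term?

-126

First differences: -1439  -3407  -6941  -12713  -21515  -34259  -51977
Second differences: -1968  -3534  -5772  -8802  -12744  -17718
Third differences: -1566  -2238  -3030  -3942  -4974
Fourth differences: -672  -792  -912  -1032
Fifth differences: -120  -120  -120
The fifth differences are constant at -120.
Work back: -672 + 120 = -552;  -1566 + 552 = -1014;  -1968 + 1014 = -954;  -1439 + 954 = -485;  -611 + 485 = -126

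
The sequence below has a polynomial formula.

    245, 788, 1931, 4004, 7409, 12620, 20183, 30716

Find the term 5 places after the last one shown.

Δ: 543 , 1143 , 2073 , 3405 , 5211 , 7563 , 10533
Δ²: 600 , 930 , 1332 , 1806 , 2352 , 2970
Δ³: 330 , 402 , 474 , 546 , 618
Δ⁴: 72 , 72 , 72 , 72
Constant fourth difference = 72, so extend:
618 + 72 = 690;  2970 + 690 = 3660;  10533 + 3660 = 14193;  30716 + 14193 = 44909
690 + 72 = 762;  3660 + 762 = 4422;  14193 + 4422 = 18615;  44909 + 18615 = 63524
762 + 72 = 834;  4422 + 834 = 5256;  18615 + 5256 = 23871;  63524 + 23871 = 87395
834 + 72 = 906;  5256 + 906 = 6162;  23871 + 6162 = 30033;  87395 + 30033 = 117428
906 + 72 = 978;  6162 + 978 = 7140;  30033 + 7140 = 37173;  117428 + 37173 = 154601

154601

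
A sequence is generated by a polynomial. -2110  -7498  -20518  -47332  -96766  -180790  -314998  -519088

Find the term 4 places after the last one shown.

D1: -5388, -13020, -26814, -49434, -84024, -134208, -204090
D2: -7632, -13794, -22620, -34590, -50184, -69882
D3: -6162, -8826, -11970, -15594, -19698
D4: -2664, -3144, -3624, -4104
D5: -480, -480, -480
The fifth differences are constant (-480).
-4104 − 480 = -4584;  -19698 − 4584 = -24282;  -69882 − 24282 = -94164;  -204090 − 94164 = -298254;  -519088 − 298254 = -817342
-4584 − 480 = -5064;  -24282 − 5064 = -29346;  -94164 − 29346 = -123510;  -298254 − 123510 = -421764;  -817342 − 421764 = -1239106
-5064 − 480 = -5544;  -29346 − 5544 = -34890;  -123510 − 34890 = -158400;  -421764 − 158400 = -580164;  -1239106 − 580164 = -1819270
-5544 − 480 = -6024;  -34890 − 6024 = -40914;  -158400 − 40914 = -199314;  -580164 − 199314 = -779478;  -1819270 − 779478 = -2598748

-2598748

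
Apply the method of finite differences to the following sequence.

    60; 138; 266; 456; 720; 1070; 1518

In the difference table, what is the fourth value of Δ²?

86

Δ: 78, 128, 190, 264, 350, 448
Δ²: 50, 62, 74, 86, 98
Δ³: 12, 12, 12, 12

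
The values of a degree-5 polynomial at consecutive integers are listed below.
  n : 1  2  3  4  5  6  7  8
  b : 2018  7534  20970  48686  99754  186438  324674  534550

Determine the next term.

840786

First differences: 5516, 13436, 27716, 51068, 86684, 138236, 209876
Second differences: 7920, 14280, 23352, 35616, 51552, 71640
Third differences: 6360, 9072, 12264, 15936, 20088
Fourth differences: 2712, 3192, 3672, 4152
Fifth differences: 480, 480, 480
The fifth differences are constant (480).
4152 + 480 = 4632;  20088 + 4632 = 24720;  71640 + 24720 = 96360;  209876 + 96360 = 306236;  534550 + 306236 = 840786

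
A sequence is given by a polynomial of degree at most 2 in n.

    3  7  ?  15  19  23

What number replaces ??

Using the last 3 terms:
D1: 4  4
Constant first difference = 4.
Extend backward: 15 − 4 = 11

11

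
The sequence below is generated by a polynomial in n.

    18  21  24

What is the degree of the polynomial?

3, 3
The first differences are constant, so the polynomial has degree 1.

1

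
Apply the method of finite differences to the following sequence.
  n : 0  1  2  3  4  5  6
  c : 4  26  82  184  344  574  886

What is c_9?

First differences: 22 , 56 , 102 , 160 , 230 , 312
Second differences: 34 , 46 , 58 , 70 , 82
Third differences: 12 , 12 , 12 , 12
Third differences constant at 12.
82 + 12 = 94;  312 + 94 = 406;  886 + 406 = 1292
94 + 12 = 106;  406 + 106 = 512;  1292 + 512 = 1804
106 + 12 = 118;  512 + 118 = 630;  1804 + 630 = 2434

2434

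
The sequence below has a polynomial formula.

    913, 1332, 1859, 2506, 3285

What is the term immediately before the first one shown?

419  527  647  779
108  120  132
12  12
The third differences are constant at 12.
Work back: 108 − 12 = 96;  419 − 96 = 323;  913 − 323 = 590

590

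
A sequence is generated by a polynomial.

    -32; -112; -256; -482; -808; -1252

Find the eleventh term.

-5872

Δ: -80, -144, -226, -326, -444
Δ²: -64, -82, -100, -118
Δ³: -18, -18, -18
Constant third difference = -18, so extend:
-118 − 18 = -136;  -444 − 136 = -580;  -1252 − 580 = -1832
-136 − 18 = -154;  -580 − 154 = -734;  -1832 − 734 = -2566
-154 − 18 = -172;  -734 − 172 = -906;  -2566 − 906 = -3472
-172 − 18 = -190;  -906 − 190 = -1096;  -3472 − 1096 = -4568
-190 − 18 = -208;  -1096 − 208 = -1304;  -4568 − 1304 = -5872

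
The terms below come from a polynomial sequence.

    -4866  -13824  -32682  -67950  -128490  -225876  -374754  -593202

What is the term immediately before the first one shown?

Δ: -8958  -18858  -35268  -60540  -97386  -148878  -218448
Δ²: -9900  -16410  -25272  -36846  -51492  -69570
Δ³: -6510  -8862  -11574  -14646  -18078
Δ⁴: -2352  -2712  -3072  -3432
Δ⁵: -360  -360  -360
The fifth differences are constant at -360.
Work back: -2352 + 360 = -1992;  -6510 + 1992 = -4518;  -9900 + 4518 = -5382;  -8958 + 5382 = -3576;  -4866 + 3576 = -1290

-1290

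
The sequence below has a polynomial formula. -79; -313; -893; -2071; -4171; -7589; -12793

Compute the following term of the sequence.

-20323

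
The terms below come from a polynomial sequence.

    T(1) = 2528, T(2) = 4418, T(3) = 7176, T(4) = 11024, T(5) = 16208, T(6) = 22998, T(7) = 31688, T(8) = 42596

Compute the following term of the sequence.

56064

First differences: 1890, 2758, 3848, 5184, 6790, 8690, 10908
Second differences: 868, 1090, 1336, 1606, 1900, 2218
Third differences: 222, 246, 270, 294, 318
Fourth differences: 24, 24, 24, 24
The fourth differences are constant (24).
318 + 24 = 342;  2218 + 342 = 2560;  10908 + 2560 = 13468;  42596 + 13468 = 56064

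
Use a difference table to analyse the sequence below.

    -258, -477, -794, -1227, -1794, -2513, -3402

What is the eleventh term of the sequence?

-9018

First differences: -219 , -317 , -433 , -567 , -719 , -889
Second differences: -98 , -116 , -134 , -152 , -170
Third differences: -18 , -18 , -18 , -18
The third differences are constant (-18).
-170 − 18 = -188;  -889 − 188 = -1077;  -3402 − 1077 = -4479
-188 − 18 = -206;  -1077 − 206 = -1283;  -4479 − 1283 = -5762
-206 − 18 = -224;  -1283 − 224 = -1507;  -5762 − 1507 = -7269
-224 − 18 = -242;  -1507 − 242 = -1749;  -7269 − 1749 = -9018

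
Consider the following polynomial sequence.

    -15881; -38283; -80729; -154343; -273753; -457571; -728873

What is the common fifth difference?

First differences: -22402, -42446, -73614, -119410, -183818, -271302
Second differences: -20044, -31168, -45796, -64408, -87484
Third differences: -11124, -14628, -18612, -23076
Fourth differences: -3504, -3984, -4464
Fifth differences: -480, -480

-480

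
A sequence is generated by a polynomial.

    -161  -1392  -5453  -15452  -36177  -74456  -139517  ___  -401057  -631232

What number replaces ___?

-243348

Using the first 7 terms:
D1: -1231  -4061  -9999  -20725  -38279  -65061
D2: -2830  -5938  -10726  -17554  -26782
D3: -3108  -4788  -6828  -9228
D4: -1680  -2040  -2400
D5: -360  -360
Constant fifth difference = -360.
Extend forward: -2400 − 360 = -2760;  -9228 − 2760 = -11988;  -26782 − 11988 = -38770;  -65061 − 38770 = -103831;  -139517 − 103831 = -243348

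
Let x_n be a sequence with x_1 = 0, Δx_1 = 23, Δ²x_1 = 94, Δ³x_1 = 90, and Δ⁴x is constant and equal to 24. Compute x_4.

441

Build the table forward from the leading diagonal:
Δ⁴: 24, 24, 24, 24
Δ³: 90, 114, 138, 162
Δ²: 94, 184, 298, 436
Δ: 23, 117, 301, 599
x: 0, 23, 140, 441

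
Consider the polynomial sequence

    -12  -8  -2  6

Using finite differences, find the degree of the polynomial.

2

4, 6, 8
2, 2
The second differences are constant, so the polynomial has degree 2.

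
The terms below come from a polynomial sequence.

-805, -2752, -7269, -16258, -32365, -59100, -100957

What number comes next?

Δ: -1947  -4517  -8989  -16107  -26735  -41857
Δ²: -2570  -4472  -7118  -10628  -15122
Δ³: -1902  -2646  -3510  -4494
Δ⁴: -744  -864  -984
Δ⁵: -120  -120
Fifth differences constant at -120.
-984 − 120 = -1104;  -4494 − 1104 = -5598;  -15122 − 5598 = -20720;  -41857 − 20720 = -62577;  -100957 − 62577 = -163534

-163534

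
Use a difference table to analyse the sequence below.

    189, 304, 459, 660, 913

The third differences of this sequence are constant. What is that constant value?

First differences: 115, 155, 201, 253
Second differences: 40, 46, 52
Third differences: 6, 6

6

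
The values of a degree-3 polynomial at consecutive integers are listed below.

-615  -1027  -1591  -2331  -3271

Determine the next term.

-4435

-412, -564, -740, -940
-152, -176, -200
-24, -24
The third differences are constant (-24).
-200 − 24 = -224;  -940 − 224 = -1164;  -3271 − 1164 = -4435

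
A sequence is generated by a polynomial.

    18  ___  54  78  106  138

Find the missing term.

Using the last 4 terms:
Δ: 24  28  32
Δ²: 4  4
Constant second difference = 4.
Extend backward: 24 − 4 = 20;  54 − 20 = 34

34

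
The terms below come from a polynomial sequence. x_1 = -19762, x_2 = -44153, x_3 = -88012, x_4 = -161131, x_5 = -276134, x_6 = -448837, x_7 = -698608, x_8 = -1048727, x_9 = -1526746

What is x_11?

First differences: -24391, -43859, -73119, -115003, -172703, -249771, -350119, -478019
Second differences: -19468, -29260, -41884, -57700, -77068, -100348, -127900
Third differences: -9792, -12624, -15816, -19368, -23280, -27552
Fourth differences: -2832, -3192, -3552, -3912, -4272
Fifth differences: -360, -360, -360, -360
The fifth differences are constant (-360).
-4272 − 360 = -4632;  -27552 − 4632 = -32184;  -127900 − 32184 = -160084;  -478019 − 160084 = -638103;  -1526746 − 638103 = -2164849
-4632 − 360 = -4992;  -32184 − 4992 = -37176;  -160084 − 37176 = -197260;  -638103 − 197260 = -835363;  -2164849 − 835363 = -3000212

-3000212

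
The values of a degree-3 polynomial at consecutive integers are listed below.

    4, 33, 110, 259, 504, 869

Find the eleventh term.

D1: 29 , 77 , 149 , 245 , 365
D2: 48 , 72 , 96 , 120
D3: 24 , 24 , 24
The third differences are constant (24).
120 + 24 = 144;  365 + 144 = 509;  869 + 509 = 1378
144 + 24 = 168;  509 + 168 = 677;  1378 + 677 = 2055
168 + 24 = 192;  677 + 192 = 869;  2055 + 869 = 2924
192 + 24 = 216;  869 + 216 = 1085;  2924 + 1085 = 4009
216 + 24 = 240;  1085 + 240 = 1325;  4009 + 1325 = 5334

5334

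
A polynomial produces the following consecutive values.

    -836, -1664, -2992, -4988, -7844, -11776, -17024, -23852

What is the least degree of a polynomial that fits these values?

D1: -828, -1328, -1996, -2856, -3932, -5248, -6828
D2: -500, -668, -860, -1076, -1316, -1580
D3: -168, -192, -216, -240, -264
D4: -24, -24, -24, -24
The fourth differences are constant, so the polynomial has degree 4.

4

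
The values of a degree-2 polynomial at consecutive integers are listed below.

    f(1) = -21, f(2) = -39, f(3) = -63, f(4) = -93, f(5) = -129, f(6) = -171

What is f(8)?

Δ: -18 , -24 , -30 , -36 , -42
Δ²: -6 , -6 , -6 , -6
The second differences are constant (-6).
-42 − 6 = -48;  -171 − 48 = -219
-48 − 6 = -54;  -219 − 54 = -273

-273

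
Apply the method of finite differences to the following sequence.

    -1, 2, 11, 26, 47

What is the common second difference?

D1: 3, 9, 15, 21
D2: 6, 6, 6

6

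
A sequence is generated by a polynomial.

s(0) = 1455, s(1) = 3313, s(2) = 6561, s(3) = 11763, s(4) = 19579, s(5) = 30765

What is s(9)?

127689

1858 , 3248 , 5202 , 7816 , 11186
1390 , 1954 , 2614 , 3370
564 , 660 , 756
96 , 96
The fourth differences are constant (96).
756 + 96 = 852;  3370 + 852 = 4222;  11186 + 4222 = 15408;  30765 + 15408 = 46173
852 + 96 = 948;  4222 + 948 = 5170;  15408 + 5170 = 20578;  46173 + 20578 = 66751
948 + 96 = 1044;  5170 + 1044 = 6214;  20578 + 6214 = 26792;  66751 + 26792 = 93543
1044 + 96 = 1140;  6214 + 1140 = 7354;  26792 + 7354 = 34146;  93543 + 34146 = 127689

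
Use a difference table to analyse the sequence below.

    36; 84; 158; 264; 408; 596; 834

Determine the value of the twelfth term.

2984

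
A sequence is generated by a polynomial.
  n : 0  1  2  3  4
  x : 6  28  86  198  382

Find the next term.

656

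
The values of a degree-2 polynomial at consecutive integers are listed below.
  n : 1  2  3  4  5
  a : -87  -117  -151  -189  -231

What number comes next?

-277

-30, -34, -38, -42
-4, -4, -4
Constant second difference = -4, so extend:
-42 − 4 = -46;  -231 − 46 = -277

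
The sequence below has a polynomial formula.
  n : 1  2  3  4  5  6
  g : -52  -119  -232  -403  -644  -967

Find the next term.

-1384

-67 , -113 , -171 , -241 , -323
-46 , -58 , -70 , -82
-12 , -12 , -12
The third differences are constant (-12).
-82 − 12 = -94;  -323 − 94 = -417;  -967 − 417 = -1384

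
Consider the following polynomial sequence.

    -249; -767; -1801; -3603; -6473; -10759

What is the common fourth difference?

D1: -518, -1034, -1802, -2870, -4286
D2: -516, -768, -1068, -1416
D3: -252, -300, -348
D4: -48, -48

-48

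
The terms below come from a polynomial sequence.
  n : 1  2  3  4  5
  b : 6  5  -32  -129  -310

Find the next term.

-599

Δ: -1, -37, -97, -181
Δ²: -36, -60, -84
Δ³: -24, -24
The third differences are constant (-24).
-84 − 24 = -108;  -181 − 108 = -289;  -310 − 289 = -599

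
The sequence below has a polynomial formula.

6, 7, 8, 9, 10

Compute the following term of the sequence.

First differences: 1, 1, 1, 1
Constant first difference = 1, so extend:
10 + 1 = 11

11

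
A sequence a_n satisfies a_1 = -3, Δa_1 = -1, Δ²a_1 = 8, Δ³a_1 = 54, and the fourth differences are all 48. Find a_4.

72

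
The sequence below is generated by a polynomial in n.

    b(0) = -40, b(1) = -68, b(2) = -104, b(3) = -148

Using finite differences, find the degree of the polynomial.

2

D1: -28, -36, -44
D2: -8, -8
The second differences are constant, so the polynomial has degree 2.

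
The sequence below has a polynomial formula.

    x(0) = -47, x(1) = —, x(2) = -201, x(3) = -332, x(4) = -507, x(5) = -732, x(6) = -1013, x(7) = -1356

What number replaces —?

Using the last 6 terms:
First differences: -131  -175  -225  -281  -343
Second differences: -44  -50  -56  -62
Third differences: -6  -6  -6
Constant third difference = -6.
Extend backward: -44 + 6 = -38;  -131 + 38 = -93;  -201 + 93 = -108

-108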